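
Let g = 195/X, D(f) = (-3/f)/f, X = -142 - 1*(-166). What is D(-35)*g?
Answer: -39/1960 ≈ -0.019898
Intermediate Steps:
X = 24 (X = -142 + 166 = 24)
D(f) = -3/f²
g = 65/8 (g = 195/24 = 195*(1/24) = 65/8 ≈ 8.1250)
D(-35)*g = -3/(-35)²*(65/8) = -3*1/1225*(65/8) = -3/1225*65/8 = -39/1960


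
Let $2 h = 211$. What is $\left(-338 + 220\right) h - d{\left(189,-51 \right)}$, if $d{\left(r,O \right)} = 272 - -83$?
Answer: $-12804$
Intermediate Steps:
$h = \frac{211}{2}$ ($h = \frac{1}{2} \cdot 211 = \frac{211}{2} \approx 105.5$)
$d{\left(r,O \right)} = 355$ ($d{\left(r,O \right)} = 272 + 83 = 355$)
$\left(-338 + 220\right) h - d{\left(189,-51 \right)} = \left(-338 + 220\right) \frac{211}{2} - 355 = \left(-118\right) \frac{211}{2} - 355 = -12449 - 355 = -12804$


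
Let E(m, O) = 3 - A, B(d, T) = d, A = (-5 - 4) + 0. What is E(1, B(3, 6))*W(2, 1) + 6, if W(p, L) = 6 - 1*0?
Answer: 78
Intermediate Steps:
W(p, L) = 6 (W(p, L) = 6 + 0 = 6)
A = -9 (A = -9 + 0 = -9)
E(m, O) = 12 (E(m, O) = 3 - 1*(-9) = 3 + 9 = 12)
E(1, B(3, 6))*W(2, 1) + 6 = 12*6 + 6 = 72 + 6 = 78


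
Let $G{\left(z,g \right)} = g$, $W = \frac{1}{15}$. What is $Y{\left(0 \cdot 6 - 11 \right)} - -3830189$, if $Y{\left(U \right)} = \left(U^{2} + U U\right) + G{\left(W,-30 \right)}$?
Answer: $3830401$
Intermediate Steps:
$W = \frac{1}{15} \approx 0.066667$
$Y{\left(U \right)} = -30 + 2 U^{2}$ ($Y{\left(U \right)} = \left(U^{2} + U U\right) - 30 = \left(U^{2} + U^{2}\right) - 30 = 2 U^{2} - 30 = -30 + 2 U^{2}$)
$Y{\left(0 \cdot 6 - 11 \right)} - -3830189 = \left(-30 + 2 \left(0 \cdot 6 - 11\right)^{2}\right) - -3830189 = \left(-30 + 2 \left(0 - 11\right)^{2}\right) + 3830189 = \left(-30 + 2 \left(-11\right)^{2}\right) + 3830189 = \left(-30 + 2 \cdot 121\right) + 3830189 = \left(-30 + 242\right) + 3830189 = 212 + 3830189 = 3830401$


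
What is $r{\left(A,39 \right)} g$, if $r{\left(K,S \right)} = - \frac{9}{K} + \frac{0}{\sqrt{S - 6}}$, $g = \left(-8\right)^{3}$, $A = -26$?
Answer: $- \frac{2304}{13} \approx -177.23$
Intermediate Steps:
$g = -512$
$r{\left(K,S \right)} = - \frac{9}{K}$ ($r{\left(K,S \right)} = - \frac{9}{K} + \frac{0}{\sqrt{-6 + S}} = - \frac{9}{K} + 0 = - \frac{9}{K}$)
$r{\left(A,39 \right)} g = - \frac{9}{-26} \left(-512\right) = \left(-9\right) \left(- \frac{1}{26}\right) \left(-512\right) = \frac{9}{26} \left(-512\right) = - \frac{2304}{13}$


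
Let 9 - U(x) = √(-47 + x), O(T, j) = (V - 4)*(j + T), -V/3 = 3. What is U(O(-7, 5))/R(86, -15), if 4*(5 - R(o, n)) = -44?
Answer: 9/16 - I*√21/16 ≈ 0.5625 - 0.28641*I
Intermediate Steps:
V = -9 (V = -3*3 = -9)
R(o, n) = 16 (R(o, n) = 5 - ¼*(-44) = 5 + 11 = 16)
O(T, j) = -13*T - 13*j (O(T, j) = (-9 - 4)*(j + T) = -13*(T + j) = -13*T - 13*j)
U(x) = 9 - √(-47 + x)
U(O(-7, 5))/R(86, -15) = (9 - √(-47 + (-13*(-7) - 13*5)))/16 = (9 - √(-47 + (91 - 65)))*(1/16) = (9 - √(-47 + 26))*(1/16) = (9 - √(-21))*(1/16) = (9 - I*√21)*(1/16) = 9/16 - I*√21/16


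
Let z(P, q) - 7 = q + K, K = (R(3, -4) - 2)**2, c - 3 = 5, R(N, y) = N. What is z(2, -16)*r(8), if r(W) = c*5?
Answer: -320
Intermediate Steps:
c = 8 (c = 3 + 5 = 8)
K = 1 (K = (3 - 2)**2 = 1**2 = 1)
r(W) = 40 (r(W) = 8*5 = 40)
z(P, q) = 8 + q (z(P, q) = 7 + (q + 1) = 7 + (1 + q) = 8 + q)
z(2, -16)*r(8) = (8 - 16)*40 = -8*40 = -320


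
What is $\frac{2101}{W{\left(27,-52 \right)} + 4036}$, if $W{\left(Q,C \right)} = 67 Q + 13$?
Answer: $\frac{2101}{5858} \approx 0.35865$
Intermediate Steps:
$W{\left(Q,C \right)} = 13 + 67 Q$
$\frac{2101}{W{\left(27,-52 \right)} + 4036} = \frac{2101}{\left(13 + 67 \cdot 27\right) + 4036} = \frac{2101}{\left(13 + 1809\right) + 4036} = \frac{2101}{1822 + 4036} = \frac{2101}{5858}$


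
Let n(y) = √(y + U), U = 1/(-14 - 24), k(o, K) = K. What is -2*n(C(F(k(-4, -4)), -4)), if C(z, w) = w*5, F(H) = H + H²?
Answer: -I*√28918/19 ≈ -8.9501*I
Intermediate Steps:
U = -1/38 (U = 1/(-38) = -1/38 ≈ -0.026316)
C(z, w) = 5*w
n(y) = √(-1/38 + y) (n(y) = √(y - 1/38) = √(-1/38 + y))
-2*n(C(F(k(-4, -4)), -4)) = -√(-38 + 1444*(5*(-4)))/19 = -√(-38 + 1444*(-20))/19 = -√(-38 - 28880)/19 = -√(-28918)/19 = -I*√28918/19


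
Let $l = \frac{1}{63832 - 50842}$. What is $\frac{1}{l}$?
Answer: $12990$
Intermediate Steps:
$l = \frac{1}{12990} \approx 7.6982 \cdot 10^{-5}$
$\frac{1}{l} = \frac{1}{\frac{1}{12990}} = 12990$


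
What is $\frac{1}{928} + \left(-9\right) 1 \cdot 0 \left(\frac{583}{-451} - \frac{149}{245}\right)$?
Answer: $\frac{1}{928} \approx 0.0010776$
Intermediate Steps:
$\frac{1}{928} + \left(-9\right) 1 \cdot 0 \left(\frac{583}{-451} - \frac{149}{245}\right) = \frac{1}{928} + \left(-9\right) 0 \left(583 \left(- \frac{1}{451}\right) - \frac{149}{245}\right) = \frac{1}{928} + 0 \left(- \frac{53}{41} - \frac{149}{245}\right) = \frac{1}{928} + 0 \left(- \frac{19094}{10045}\right) = \frac{1}{928} + 0 = \frac{1}{928}$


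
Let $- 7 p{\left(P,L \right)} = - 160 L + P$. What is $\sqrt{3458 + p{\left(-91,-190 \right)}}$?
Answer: $\frac{i \sqrt{42721}}{7} \approx 29.527 i$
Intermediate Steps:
$p{\left(P,L \right)} = - \frac{P}{7} + \frac{160 L}{7}$ ($p{\left(P,L \right)} = - \frac{- 160 L + P}{7} = - \frac{P - 160 L}{7} = - \frac{P}{7} + \frac{160 L}{7}$)
$\sqrt{3458 + p{\left(-91,-190 \right)}} = \sqrt{3458 + \left(\left(- \frac{1}{7}\right) \left(-91\right) + \frac{160}{7} \left(-190\right)\right)} = \sqrt{3458 + \left(13 - \frac{30400}{7}\right)} = \sqrt{3458 - \frac{30309}{7}} = \sqrt{- \frac{6103}{7}} = \frac{i \sqrt{42721}}{7}$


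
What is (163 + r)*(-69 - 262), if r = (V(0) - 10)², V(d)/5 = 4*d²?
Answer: -87053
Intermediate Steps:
V(d) = 20*d² (V(d) = 5*(4*d²) = 20*d²)
r = 100 (r = (20*0² - 10)² = (20*0 - 10)² = (0 - 10)² = (-10)² = 100)
(163 + r)*(-69 - 262) = (163 + 100)*(-69 - 262) = 263*(-331) = -87053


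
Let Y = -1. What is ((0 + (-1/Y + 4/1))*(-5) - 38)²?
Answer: 3969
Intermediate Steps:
((0 + (-1/Y + 4/1))*(-5) - 38)² = ((0 + (-1/(-1) + 4/1))*(-5) - 38)² = ((0 + (-1*(-1) + 4*1))*(-5) - 38)² = ((0 + (1 + 4))*(-5) - 38)² = ((0 + 5)*(-5) - 38)² = (5*(-5) - 38)² = (-25 - 38)² = (-63)² = 3969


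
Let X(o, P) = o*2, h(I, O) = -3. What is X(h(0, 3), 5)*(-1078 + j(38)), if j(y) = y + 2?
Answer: 6228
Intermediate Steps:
j(y) = 2 + y
X(o, P) = 2*o
X(h(0, 3), 5)*(-1078 + j(38)) = (2*(-3))*(-1078 + (2 + 38)) = -6*(-1078 + 40) = -6*(-1038) = 6228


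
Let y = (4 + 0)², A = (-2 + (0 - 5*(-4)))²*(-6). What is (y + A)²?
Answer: 3717184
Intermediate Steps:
A = -1944 (A = (-2 + (0 + 20))²*(-6) = (-2 + 20)²*(-6) = 18²*(-6) = 324*(-6) = -1944)
y = 16 (y = 4² = 16)
(y + A)² = (16 - 1944)² = (-1928)² = 3717184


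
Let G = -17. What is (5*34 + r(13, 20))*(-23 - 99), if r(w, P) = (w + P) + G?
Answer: -22692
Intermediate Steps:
r(w, P) = -17 + P + w (r(w, P) = (w + P) - 17 = (P + w) - 17 = -17 + P + w)
(5*34 + r(13, 20))*(-23 - 99) = (5*34 + (-17 + 20 + 13))*(-23 - 99) = (170 + 16)*(-122) = 186*(-122) = -22692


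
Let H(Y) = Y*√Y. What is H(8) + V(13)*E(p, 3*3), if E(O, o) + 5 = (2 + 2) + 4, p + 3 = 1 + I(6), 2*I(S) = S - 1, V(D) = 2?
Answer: 6 + 16*√2 ≈ 28.627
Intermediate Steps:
I(S) = -½ + S/2 (I(S) = (S - 1)/2 = (-1 + S)/2 = -½ + S/2)
H(Y) = Y^(3/2)
p = ½ (p = -3 + (1 + (-½ + (½)*6)) = -3 + (1 + (-½ + 3)) = -3 + (1 + 5/2) = -3 + 7/2 = ½ ≈ 0.50000)
E(O, o) = 3 (E(O, o) = -5 + ((2 + 2) + 4) = -5 + (4 + 4) = -5 + 8 = 3)
H(8) + V(13)*E(p, 3*3) = 8^(3/2) + 2*3 = 16*√2 + 6 = 6 + 16*√2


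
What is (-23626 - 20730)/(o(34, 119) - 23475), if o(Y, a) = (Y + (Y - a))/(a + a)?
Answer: 47768/25281 ≈ 1.8895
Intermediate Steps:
o(Y, a) = (-a + 2*Y)/(2*a) (o(Y, a) = (-a + 2*Y)/((2*a)) = (-a + 2*Y)*(1/(2*a)) = (-a + 2*Y)/(2*a))
(-23626 - 20730)/(o(34, 119) - 23475) = (-23626 - 20730)/((34 - ½*119)/119 - 23475) = -44356/((34 - 119/2)/119 - 23475) = -44356/((1/119)*(-51/2) - 23475) = -44356/(-3/14 - 23475) = -44356/(-328653/14) = -44356*(-14/328653) = 47768/25281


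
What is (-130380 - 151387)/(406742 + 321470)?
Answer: -281767/728212 ≈ -0.38693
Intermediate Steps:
(-130380 - 151387)/(406742 + 321470) = -281767/728212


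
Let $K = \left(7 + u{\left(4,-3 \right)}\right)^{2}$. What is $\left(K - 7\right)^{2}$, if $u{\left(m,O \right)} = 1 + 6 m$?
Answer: $1034289$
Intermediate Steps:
$K = 1024$ ($K = \left(7 + \left(1 + 6 \cdot 4\right)\right)^{2} = \left(7 + \left(1 + 24\right)\right)^{2} = \left(7 + 25\right)^{2} = 32^{2} = 1024$)
$\left(K - 7\right)^{2} = \left(1024 - 7\right)^{2} = 1017^{2} = 1034289$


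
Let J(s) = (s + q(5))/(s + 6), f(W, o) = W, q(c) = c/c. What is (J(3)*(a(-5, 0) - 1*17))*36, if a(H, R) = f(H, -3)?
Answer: -352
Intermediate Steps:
q(c) = 1
J(s) = (1 + s)/(6 + s) (J(s) = (s + 1)/(s + 6) = (1 + s)/(6 + s))
a(H, R) = H
(J(3)*(a(-5, 0) - 1*17))*36 = (((1 + 3)/(6 + 3))*(-5 - 1*17))*36 = ((4/9)*(-5 - 17))*36 = (((⅑)*4)*(-22))*36 = ((4/9)*(-22))*36 = -88/9*36 = -352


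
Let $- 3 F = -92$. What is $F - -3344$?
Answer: $\frac{10124}{3} \approx 3374.7$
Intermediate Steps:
$F = \frac{92}{3}$ ($F = \left(- \frac{1}{3}\right) \left(-92\right) = \frac{92}{3} \approx 30.667$)
$F - -3344 = \frac{92}{3} - -3344 = \frac{92}{3} + 3344 = \frac{10124}{3}$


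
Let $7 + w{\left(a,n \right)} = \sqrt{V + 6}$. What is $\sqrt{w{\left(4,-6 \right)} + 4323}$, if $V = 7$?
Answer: $\sqrt{4316 + \sqrt{13}} \approx 65.724$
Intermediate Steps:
$w{\left(a,n \right)} = -7 + \sqrt{13}$ ($w{\left(a,n \right)} = -7 + \sqrt{7 + 6} = -7 + \sqrt{13}$)
$\sqrt{w{\left(4,-6 \right)} + 4323} = \sqrt{\left(-7 + \sqrt{13}\right) + 4323} = \sqrt{4316 + \sqrt{13}}$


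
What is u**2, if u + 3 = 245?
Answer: 58564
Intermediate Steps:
u = 242 (u = -3 + 245 = 242)
u**2 = 242**2 = 58564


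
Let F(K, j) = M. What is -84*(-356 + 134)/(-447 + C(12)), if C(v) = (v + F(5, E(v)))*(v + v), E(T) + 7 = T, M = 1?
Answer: -2072/15 ≈ -138.13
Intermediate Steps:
E(T) = -7 + T
F(K, j) = 1
C(v) = 2*v*(1 + v) (C(v) = (v + 1)*(v + v) = (1 + v)*(2*v) = 2*v*(1 + v))
-84*(-356 + 134)/(-447 + C(12)) = -84*(-356 + 134)/(-447 + 2*12*(1 + 12)) = -(-18648)/(-447 + 2*12*13) = -(-18648)/(-447 + 312) = -(-18648)/(-135) = -(-18648)*(-1)/135 = -84*74/45 = -2072/15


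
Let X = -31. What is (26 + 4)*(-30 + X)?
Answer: -1830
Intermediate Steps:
(26 + 4)*(-30 + X) = (26 + 4)*(-30 - 31) = 30*(-61) = -1830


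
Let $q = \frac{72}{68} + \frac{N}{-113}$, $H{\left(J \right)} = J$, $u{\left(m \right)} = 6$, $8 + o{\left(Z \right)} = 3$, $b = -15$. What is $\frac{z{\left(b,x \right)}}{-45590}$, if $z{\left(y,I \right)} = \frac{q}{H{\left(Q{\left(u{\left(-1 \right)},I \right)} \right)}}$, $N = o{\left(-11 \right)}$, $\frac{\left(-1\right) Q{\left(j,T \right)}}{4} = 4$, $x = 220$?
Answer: $\frac{2119}{1401254240} \approx 1.5122 \cdot 10^{-6}$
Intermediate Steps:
$o{\left(Z \right)} = -5$ ($o{\left(Z \right)} = -8 + 3 = -5$)
$Q{\left(j,T \right)} = -16$ ($Q{\left(j,T \right)} = \left(-4\right) 4 = -16$)
$N = -5$
$q = \frac{2119}{1921}$ ($q = \frac{72}{68} - \frac{5}{-113} = 72 \cdot \frac{1}{68} - - \frac{5}{113} = \frac{18}{17} + \frac{5}{113} = \frac{2119}{1921} \approx 1.1031$)
$z{\left(y,I \right)} = - \frac{2119}{30736}$ ($z{\left(y,I \right)} = \frac{2119}{1921 \left(-16\right)} = \frac{2119}{1921} \left(- \frac{1}{16}\right) = - \frac{2119}{30736}$)
$\frac{z{\left(b,x \right)}}{-45590} = - \frac{2119}{30736 \left(-45590\right)} = \left(- \frac{2119}{30736}\right) \left(- \frac{1}{45590}\right) = \frac{2119}{1401254240}$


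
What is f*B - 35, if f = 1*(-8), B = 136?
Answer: -1123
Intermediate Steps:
f = -8
f*B - 35 = -8*136 - 35 = -1088 - 35 = -1123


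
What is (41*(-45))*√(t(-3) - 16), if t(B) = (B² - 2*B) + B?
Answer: -3690*I ≈ -3690.0*I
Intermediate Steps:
t(B) = B² - B
(41*(-45))*√(t(-3) - 16) = (41*(-45))*√(-3*(-1 - 3) - 16) = -1845*√(-3*(-4) - 16) = -1845*√(12 - 16) = -3690*I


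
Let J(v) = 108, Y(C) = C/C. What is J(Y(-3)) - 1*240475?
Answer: -240367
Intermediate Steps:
Y(C) = 1
J(Y(-3)) - 1*240475 = 108 - 1*240475 = 108 - 240475 = -240367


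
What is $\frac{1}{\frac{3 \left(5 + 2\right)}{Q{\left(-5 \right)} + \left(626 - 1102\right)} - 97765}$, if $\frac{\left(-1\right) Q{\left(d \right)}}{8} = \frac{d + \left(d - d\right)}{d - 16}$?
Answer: $- \frac{10036}{981169981} \approx -1.0229 \cdot 10^{-5}$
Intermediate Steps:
$Q{\left(d \right)} = - \frac{8 d}{-16 + d}$ ($Q{\left(d \right)} = - 8 \frac{d + \left(d - d\right)}{d - 16} = - 8 \frac{d + 0}{-16 + d} = - 8 \frac{d}{-16 + d} = - \frac{8 d}{-16 + d}$)
$\frac{1}{\frac{3 \left(5 + 2\right)}{Q{\left(-5 \right)} + \left(626 - 1102\right)} - 97765} = \frac{1}{\frac{3 \left(5 + 2\right)}{\left(-8\right) \left(-5\right) \frac{1}{-16 - 5} + \left(626 - 1102\right)} - 97765} = \frac{1}{\frac{3 \cdot 7}{\left(-8\right) \left(-5\right) \frac{1}{-21} + \left(626 - 1102\right)} - 97765} = \frac{1}{\frac{21}{\left(-8\right) \left(-5\right) \left(- \frac{1}{21}\right) - 476} - 97765} = \frac{1}{\frac{21}{- \frac{40}{21} - 476} - 97765} = \frac{1}{\frac{21}{- \frac{10036}{21}} - 97765} = \frac{1}{21 \left(- \frac{21}{10036}\right) - 97765} = \frac{1}{- \frac{441}{10036} - 97765} = \frac{1}{- \frac{981169981}{10036}} = - \frac{10036}{981169981}$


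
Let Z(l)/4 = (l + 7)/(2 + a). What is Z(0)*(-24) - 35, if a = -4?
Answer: 301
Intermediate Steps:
Z(l) = -14 - 2*l (Z(l) = 4*((l + 7)/(2 - 4)) = 4*((7 + l)/(-2)) = 4*((7 + l)*(-½)) = 4*(-7/2 - l/2) = -14 - 2*l)
Z(0)*(-24) - 35 = (-14 - 2*0)*(-24) - 35 = (-14 + 0)*(-24) - 35 = -14*(-24) - 35 = 336 - 35 = 301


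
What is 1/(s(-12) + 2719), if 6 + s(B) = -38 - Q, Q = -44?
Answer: 1/2719 ≈ 0.00036778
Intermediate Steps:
s(B) = 0 (s(B) = -6 + (-38 - 1*(-44)) = -6 + (-38 + 44) = -6 + 6 = 0)
1/(s(-12) + 2719) = 1/(0 + 2719) = 1/2719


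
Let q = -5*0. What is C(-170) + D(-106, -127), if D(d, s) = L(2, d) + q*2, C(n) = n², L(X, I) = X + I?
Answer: 28796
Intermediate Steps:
L(X, I) = I + X
q = 0
D(d, s) = 2 + d (D(d, s) = (d + 2) + 0*2 = (2 + d) + 0 = 2 + d)
C(-170) + D(-106, -127) = (-170)² + (2 - 106) = 28900 - 104 = 28796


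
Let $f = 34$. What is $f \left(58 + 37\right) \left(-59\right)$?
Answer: $-190570$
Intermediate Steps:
$f \left(58 + 37\right) \left(-59\right) = 34 \left(58 + 37\right) \left(-59\right) = 34 \cdot 95 \left(-59\right) = 3230 \left(-59\right) = -190570$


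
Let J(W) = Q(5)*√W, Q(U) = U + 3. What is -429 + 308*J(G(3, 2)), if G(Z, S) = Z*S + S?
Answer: -429 + 4928*√2 ≈ 6540.2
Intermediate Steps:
Q(U) = 3 + U
G(Z, S) = S + S*Z (G(Z, S) = S*Z + S = S + S*Z)
J(W) = 8*√W (J(W) = (3 + 5)*√W = 8*√W)
-429 + 308*J(G(3, 2)) = -429 + 308*(8*√(2*(1 + 3))) = -429 + 308*(8*√(2*4)) = -429 + 308*(8*√8) = -429 + 308*(8*(2*√2)) = -429 + 308*(16*√2) = -429 + 4928*√2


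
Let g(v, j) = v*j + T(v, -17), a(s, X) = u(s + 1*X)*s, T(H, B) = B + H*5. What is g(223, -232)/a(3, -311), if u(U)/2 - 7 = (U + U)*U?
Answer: -3617/81315 ≈ -0.044481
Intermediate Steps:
T(H, B) = B + 5*H
u(U) = 14 + 4*U² (u(U) = 14 + 2*((U + U)*U) = 14 + 2*((2*U)*U) = 14 + 2*(2*U²) = 14 + 4*U²)
a(s, X) = s*(14 + 4*(X + s)²) (a(s, X) = (14 + 4*(s + 1*X)²)*s = (14 + 4*(s + X)²)*s = (14 + 4*(X + s)²)*s = s*(14 + 4*(X + s)²))
g(v, j) = -17 + 5*v + j*v (g(v, j) = v*j + (-17 + 5*v) = j*v + (-17 + 5*v) = -17 + 5*v + j*v)
g(223, -232)/a(3, -311) = (-17 + 5*223 - 232*223)/((2*3*(7 + 2*(-311 + 3)²))) = (-17 + 1115 - 51736)/((2*3*(7 + 2*(-308)²))) = -50638*1/(6*(7 + 2*94864)) = -50638*1/(6*(7 + 189728)) = -50638/(2*3*189735) = -50638/1138410 = -50638*1/1138410 = -3617/81315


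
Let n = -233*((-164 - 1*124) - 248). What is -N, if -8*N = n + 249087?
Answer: 373975/8 ≈ 46747.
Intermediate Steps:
n = 124888 (n = -233*((-164 - 124) - 248) = -233*(-288 - 248) = -233*(-536) = 124888)
N = -373975/8 (N = -(124888 + 249087)/8 = -⅛*373975 = -373975/8 ≈ -46747.)
-N = -1*(-373975/8) = 373975/8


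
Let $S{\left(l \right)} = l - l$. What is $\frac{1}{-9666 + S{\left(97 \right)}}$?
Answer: $- \frac{1}{9666} \approx -0.00010346$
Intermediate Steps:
$S{\left(l \right)} = 0$
$\frac{1}{-9666 + S{\left(97 \right)}} = \frac{1}{-9666 + 0} = \frac{1}{-9666} = - \frac{1}{9666}$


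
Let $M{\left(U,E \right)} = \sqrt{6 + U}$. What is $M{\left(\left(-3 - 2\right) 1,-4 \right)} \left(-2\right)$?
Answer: $-2$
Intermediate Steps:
$M{\left(\left(-3 - 2\right) 1,-4 \right)} \left(-2\right) = \sqrt{6 + \left(-3 - 2\right) 1} \left(-2\right) = \sqrt{6 - 5} \left(-2\right) = \sqrt{1} \left(-2\right) = 1 \left(-2\right) = -2$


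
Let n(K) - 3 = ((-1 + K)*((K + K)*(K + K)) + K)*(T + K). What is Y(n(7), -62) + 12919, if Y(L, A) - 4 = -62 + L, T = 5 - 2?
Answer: 24694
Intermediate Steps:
T = 3
n(K) = 3 + (3 + K)*(K + 4*K²*(-1 + K)) (n(K) = 3 + ((-1 + K)*((K + K)*(K + K)) + K)*(3 + K) = 3 + ((-1 + K)*((2*K)*(2*K)) + K)*(3 + K) = 3 + ((-1 + K)*(4*K²) + K)*(3 + K) = 3 + (4*K²*(-1 + K) + K)*(3 + K) = 3 + (K + 4*K²*(-1 + K))*(3 + K) = 3 + (3 + K)*(K + 4*K²*(-1 + K)))
Y(L, A) = -58 + L (Y(L, A) = 4 + (-62 + L) = -58 + L)
Y(n(7), -62) + 12919 = (-58 + (3 - 11*7² + 3*7 + 4*7⁴ + 8*7³)) + 12919 = (-58 + (3 - 11*49 + 21 + 4*2401 + 8*343)) + 12919 = (-58 + (3 - 539 + 21 + 9604 + 2744)) + 12919 = (-58 + 11833) + 12919 = 11775 + 12919 = 24694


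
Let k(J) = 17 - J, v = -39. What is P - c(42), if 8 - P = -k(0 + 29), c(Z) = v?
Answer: 35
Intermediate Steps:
c(Z) = -39
P = -4 (P = 8 - (-1)*(17 - (0 + 29)) = 8 - (-1)*(17 - 1*29) = 8 - (-1)*(17 - 29) = 8 - (-1)*(-12) = 8 - 1*12 = 8 - 12 = -4)
P - c(42) = -4 - 1*(-39) = -4 + 39 = 35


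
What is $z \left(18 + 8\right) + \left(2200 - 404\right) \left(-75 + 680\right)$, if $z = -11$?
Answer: $1086294$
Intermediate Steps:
$z \left(18 + 8\right) + \left(2200 - 404\right) \left(-75 + 680\right) = - 11 \left(18 + 8\right) + \left(2200 - 404\right) \left(-75 + 680\right) = \left(-11\right) 26 + 1796 \cdot 605 = -286 + 1086580 = 1086294$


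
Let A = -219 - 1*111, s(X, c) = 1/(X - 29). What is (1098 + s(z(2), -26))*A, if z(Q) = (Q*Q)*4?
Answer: -4710090/13 ≈ -3.6231e+5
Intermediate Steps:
z(Q) = 4*Q² (z(Q) = Q²*4 = 4*Q²)
s(X, c) = 1/(-29 + X)
A = -330 (A = -219 - 111 = -330)
(1098 + s(z(2), -26))*A = (1098 + 1/(-29 + 4*2²))*(-330) = (1098 + 1/(-29 + 4*4))*(-330) = (1098 + 1/(-29 + 16))*(-330) = (1098 + 1/(-13))*(-330) = (1098 - 1/13)*(-330) = (14273/13)*(-330) = -4710090/13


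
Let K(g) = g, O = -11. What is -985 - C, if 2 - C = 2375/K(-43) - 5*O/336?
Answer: -15055811/14448 ≈ -1042.1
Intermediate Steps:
C = 824531/14448 (C = 2 - (2375/(-43) - 5*(-11)/336) = 2 - (2375*(-1/43) + 55*(1/336)) = 2 - (-2375/43 + 55/336) = 2 - 1*(-795635/14448) = 2 + 795635/14448 = 824531/14448 ≈ 57.069)
-985 - C = -985 - 1*824531/14448 = -985 - 824531/14448 = -15055811/14448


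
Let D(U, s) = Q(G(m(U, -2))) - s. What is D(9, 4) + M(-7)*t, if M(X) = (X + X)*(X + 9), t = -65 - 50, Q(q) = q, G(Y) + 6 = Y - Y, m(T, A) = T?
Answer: 3210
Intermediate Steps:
G(Y) = -6 (G(Y) = -6 + (Y - Y) = -6 + 0 = -6)
t = -115
D(U, s) = -6 - s
M(X) = 2*X*(9 + X) (M(X) = (2*X)*(9 + X) = 2*X*(9 + X))
D(9, 4) + M(-7)*t = (-6 - 1*4) + (2*(-7)*(9 - 7))*(-115) = (-6 - 4) + (2*(-7)*2)*(-115) = -10 - 28*(-115) = -10 + 3220 = 3210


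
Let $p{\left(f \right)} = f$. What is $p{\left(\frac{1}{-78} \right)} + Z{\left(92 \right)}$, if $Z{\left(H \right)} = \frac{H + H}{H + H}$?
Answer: $\frac{77}{78} \approx 0.98718$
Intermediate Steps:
$Z{\left(H \right)} = 1$ ($Z{\left(H \right)} = \frac{2 H}{2 H} = 2 H \frac{1}{2 H} = 1$)
$p{\left(\frac{1}{-78} \right)} + Z{\left(92 \right)} = \frac{1}{-78} + 1 = - \frac{1}{78} + 1 = \frac{77}{78}$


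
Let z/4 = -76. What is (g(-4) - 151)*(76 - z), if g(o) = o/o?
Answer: -57000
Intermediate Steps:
z = -304 (z = 4*(-76) = -304)
g(o) = 1
(g(-4) - 151)*(76 - z) = (1 - 151)*(76 - 1*(-304)) = -150*(76 + 304) = -150*380 = -57000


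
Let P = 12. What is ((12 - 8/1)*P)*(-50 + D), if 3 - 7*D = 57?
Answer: -19392/7 ≈ -2770.3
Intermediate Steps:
D = -54/7 (D = 3/7 - ⅐*57 = 3/7 - 57/7 = -54/7 ≈ -7.7143)
((12 - 8/1)*P)*(-50 + D) = ((12 - 8/1)*12)*(-50 - 54/7) = ((12 - 8*1)*12)*(-404/7) = ((12 - 8)*12)*(-404/7) = (4*12)*(-404/7) = 48*(-404/7) = -19392/7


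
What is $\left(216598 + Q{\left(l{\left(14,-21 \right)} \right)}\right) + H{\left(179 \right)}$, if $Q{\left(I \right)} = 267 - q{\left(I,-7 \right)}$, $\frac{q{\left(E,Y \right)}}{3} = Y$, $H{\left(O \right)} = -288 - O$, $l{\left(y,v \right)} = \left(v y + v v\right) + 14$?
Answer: $216419$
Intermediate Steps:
$l{\left(y,v \right)} = 14 + v^{2} + v y$ ($l{\left(y,v \right)} = \left(v y + v^{2}\right) + 14 = \left(v^{2} + v y\right) + 14 = 14 + v^{2} + v y$)
$q{\left(E,Y \right)} = 3 Y$
$Q{\left(I \right)} = 288$ ($Q{\left(I \right)} = 267 - 3 \left(-7\right) = 267 - -21 = 267 + 21 = 288$)
$\left(216598 + Q{\left(l{\left(14,-21 \right)} \right)}\right) + H{\left(179 \right)} = \left(216598 + 288\right) - 467 = 216886 - 467 = 216419$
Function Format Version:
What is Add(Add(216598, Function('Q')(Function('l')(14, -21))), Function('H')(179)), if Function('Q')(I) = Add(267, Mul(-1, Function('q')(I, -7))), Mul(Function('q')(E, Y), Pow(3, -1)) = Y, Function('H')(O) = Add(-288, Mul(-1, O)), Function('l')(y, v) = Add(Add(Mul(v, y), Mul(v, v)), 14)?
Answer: 216419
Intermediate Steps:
Function('l')(y, v) = Add(14, Pow(v, 2), Mul(v, y)) (Function('l')(y, v) = Add(Add(Mul(v, y), Pow(v, 2)), 14) = Add(Add(Pow(v, 2), Mul(v, y)), 14) = Add(14, Pow(v, 2), Mul(v, y)))
Function('q')(E, Y) = Mul(3, Y)
Function('Q')(I) = 288 (Function('Q')(I) = Add(267, Mul(-1, Mul(3, -7))) = Add(267, Mul(-1, -21)) = Add(267, 21) = 288)
Add(Add(216598, Function('Q')(Function('l')(14, -21))), Function('H')(179)) = Add(Add(216598, 288), Add(-288, Mul(-1, 179))) = Add(216886, Add(-288, -179)) = Add(216886, -467) = 216419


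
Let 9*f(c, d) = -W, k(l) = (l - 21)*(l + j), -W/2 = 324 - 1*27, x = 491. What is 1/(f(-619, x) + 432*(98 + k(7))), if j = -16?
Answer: 1/96834 ≈ 1.0327e-5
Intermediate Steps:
W = -594 (W = -2*(324 - 1*27) = -2*(324 - 27) = -2*297 = -594)
k(l) = (-21 + l)*(-16 + l) (k(l) = (l - 21)*(l - 16) = (-21 + l)*(-16 + l))
f(c, d) = 66 (f(c, d) = (-1*(-594))/9 = (1/9)*594 = 66)
1/(f(-619, x) + 432*(98 + k(7))) = 1/(66 + 432*(98 + (336 + 7**2 - 37*7))) = 1/(66 + 432*(98 + (336 + 49 - 259))) = 1/(66 + 432*(98 + 126)) = 1/(66 + 432*224) = 1/(66 + 96768) = 1/96834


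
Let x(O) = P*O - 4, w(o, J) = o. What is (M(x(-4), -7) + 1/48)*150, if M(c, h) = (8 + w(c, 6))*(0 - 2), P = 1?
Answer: 25/8 ≈ 3.1250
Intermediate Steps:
x(O) = -4 + O (x(O) = 1*O - 4 = O - 4 = -4 + O)
M(c, h) = -16 - 2*c (M(c, h) = (8 + c)*(0 - 2) = (8 + c)*(-2) = -16 - 2*c)
(M(x(-4), -7) + 1/48)*150 = ((-16 - 2*(-4 - 4)) + 1/48)*150 = ((-16 - 2*(-8)) + 1/48)*150 = ((-16 + 16) + 1/48)*150 = (0 + 1/48)*150 = (1/48)*150 = 25/8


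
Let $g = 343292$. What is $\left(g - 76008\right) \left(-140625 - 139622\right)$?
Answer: $-74905539148$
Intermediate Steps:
$\left(g - 76008\right) \left(-140625 - 139622\right) = \left(343292 - 76008\right) \left(-140625 - 139622\right) = 267284 \left(-280247\right) = -74905539148$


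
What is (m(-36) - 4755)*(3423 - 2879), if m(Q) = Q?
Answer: -2606304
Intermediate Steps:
(m(-36) - 4755)*(3423 - 2879) = (-36 - 4755)*(3423 - 2879) = -4791*544 = -2606304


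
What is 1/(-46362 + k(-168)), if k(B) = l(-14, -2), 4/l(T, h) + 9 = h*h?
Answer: -5/231814 ≈ -2.1569e-5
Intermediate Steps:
l(T, h) = 4/(-9 + h²) (l(T, h) = 4/(-9 + h*h) = 4/(-9 + h²))
k(B) = -⅘ (k(B) = 4/(-9 + (-2)²) = 4/(-9 + 4) = 4/(-5) = 4*(-⅕) = -⅘)
1/(-46362 + k(-168)) = 1/(-46362 - ⅘) = 1/(-231814/5) = -5/231814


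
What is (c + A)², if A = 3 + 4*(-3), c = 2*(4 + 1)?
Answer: 1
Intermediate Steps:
c = 10 (c = 2*5 = 10)
A = -9 (A = 3 - 12 = -9)
(c + A)² = (10 - 9)² = 1² = 1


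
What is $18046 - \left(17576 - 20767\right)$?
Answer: $21237$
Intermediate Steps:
$18046 - \left(17576 - 20767\right) = 18046 - -3191 = 18046 + 3191 = 21237$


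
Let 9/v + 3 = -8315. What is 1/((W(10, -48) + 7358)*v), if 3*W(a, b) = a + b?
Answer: -4159/33054 ≈ -0.12582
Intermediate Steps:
v = -9/8318 (v = 9/(-3 - 8315) = 9/(-8318) = 9*(-1/8318) = -9/8318 ≈ -0.0010820)
W(a, b) = a/3 + b/3 (W(a, b) = (a + b)/3 = a/3 + b/3)
1/((W(10, -48) + 7358)*v) = 1/((((⅓)*10 + (⅓)*(-48)) + 7358)*(-9/8318)) = -8318/9/((10/3 - 16) + 7358) = -8318/9/(-38/3 + 7358) = -8318/9/(22036/3) = (3/22036)*(-8318/9) = -4159/33054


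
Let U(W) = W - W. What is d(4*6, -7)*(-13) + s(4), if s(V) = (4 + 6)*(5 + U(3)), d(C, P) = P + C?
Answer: -171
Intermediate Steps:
U(W) = 0
d(C, P) = C + P
s(V) = 50 (s(V) = (4 + 6)*(5 + 0) = 10*5 = 50)
d(4*6, -7)*(-13) + s(4) = (4*6 - 7)*(-13) + 50 = (24 - 7)*(-13) + 50 = 17*(-13) + 50 = -221 + 50 = -171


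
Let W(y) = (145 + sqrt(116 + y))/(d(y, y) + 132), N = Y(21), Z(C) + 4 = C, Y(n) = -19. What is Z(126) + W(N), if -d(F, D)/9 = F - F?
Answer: 16249/132 + sqrt(97)/132 ≈ 123.17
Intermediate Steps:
Z(C) = -4 + C
N = -19
d(F, D) = 0 (d(F, D) = -9*(F - F) = -9*0 = 0)
W(y) = 145/132 + sqrt(116 + y)/132 (W(y) = (145 + sqrt(116 + y))/(0 + 132) = (145 + sqrt(116 + y))/132 = (145 + sqrt(116 + y))*(1/132) = 145/132 + sqrt(116 + y)/132)
Z(126) + W(N) = (-4 + 126) + (145/132 + sqrt(116 - 19)/132) = 122 + (145/132 + sqrt(97)/132) = 16249/132 + sqrt(97)/132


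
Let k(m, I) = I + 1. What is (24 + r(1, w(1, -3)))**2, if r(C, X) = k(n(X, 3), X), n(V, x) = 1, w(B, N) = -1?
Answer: 576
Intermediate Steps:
k(m, I) = 1 + I
r(C, X) = 1 + X
(24 + r(1, w(1, -3)))**2 = (24 + (1 - 1))**2 = (24 + 0)**2 = 24**2 = 576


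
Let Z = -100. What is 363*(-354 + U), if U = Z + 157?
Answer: -107811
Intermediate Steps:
U = 57 (U = -100 + 157 = 57)
363*(-354 + U) = 363*(-354 + 57) = 363*(-297) = -107811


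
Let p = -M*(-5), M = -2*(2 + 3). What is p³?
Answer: -125000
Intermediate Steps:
M = -10 (M = -2*5 = -10)
p = -50 (p = -1*(-10)*(-5) = 10*(-5) = -50)
p³ = (-50)³ = -125000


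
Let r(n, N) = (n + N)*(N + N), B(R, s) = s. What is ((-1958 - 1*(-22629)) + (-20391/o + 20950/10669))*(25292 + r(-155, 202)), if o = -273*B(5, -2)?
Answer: 126733709956500/138697 ≈ 9.1374e+8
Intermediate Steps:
r(n, N) = 2*N*(N + n) (r(n, N) = (N + n)*(2*N) = 2*N*(N + n))
o = 546 (o = -273*(-2) = 546)
((-1958 - 1*(-22629)) + (-20391/o + 20950/10669))*(25292 + r(-155, 202)) = ((-1958 - 1*(-22629)) + (-20391/546 + 20950/10669))*(25292 + 2*202*(202 - 155)) = ((-1958 + 22629) + (-20391*1/546 + 20950*(1/10669)))*(25292 + 2*202*47) = (20671 + (-971/26 + 20950/10669))*(25292 + 18988) = (20671 - 9814899/277394)*44280 = (5724196475/277394)*44280 = 126733709956500/138697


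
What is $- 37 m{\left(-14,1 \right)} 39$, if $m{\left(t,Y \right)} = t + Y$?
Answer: $18759$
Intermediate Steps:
$m{\left(t,Y \right)} = Y + t$
$- 37 m{\left(-14,1 \right)} 39 = - 37 \left(1 - 14\right) 39 = \left(-37\right) \left(-13\right) 39 = 481 \cdot 39 = 18759$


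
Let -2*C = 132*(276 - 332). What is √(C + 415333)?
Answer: √419029 ≈ 647.32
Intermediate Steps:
C = 3696 (C = -66*(276 - 332) = -66*(-56) = -½*(-7392) = 3696)
√(C + 415333) = √(3696 + 415333) = √419029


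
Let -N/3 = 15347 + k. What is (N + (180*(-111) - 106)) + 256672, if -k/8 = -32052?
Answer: -578703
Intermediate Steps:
k = 256416 (k = -8*(-32052) = 256416)
N = -815289 (N = -3*(15347 + 256416) = -3*271763 = -815289)
(N + (180*(-111) - 106)) + 256672 = (-815289 + (180*(-111) - 106)) + 256672 = (-815289 + (-19980 - 106)) + 256672 = (-815289 - 20086) + 256672 = -835375 + 256672 = -578703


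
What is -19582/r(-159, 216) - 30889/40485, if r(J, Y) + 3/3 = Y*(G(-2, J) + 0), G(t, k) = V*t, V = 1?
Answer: 779402333/17530005 ≈ 44.461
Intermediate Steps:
G(t, k) = t (G(t, k) = 1*t = t)
r(J, Y) = -1 - 2*Y (r(J, Y) = -1 + Y*(-2 + 0) = -1 + Y*(-2) = -1 - 2*Y)
-19582/r(-159, 216) - 30889/40485 = -19582/(-1 - 2*216) - 30889/40485 = -19582/(-1 - 432) - 30889*1/40485 = -19582/(-433) - 30889/40485 = -19582*(-1/433) - 30889/40485 = 19582/433 - 30889/40485 = 779402333/17530005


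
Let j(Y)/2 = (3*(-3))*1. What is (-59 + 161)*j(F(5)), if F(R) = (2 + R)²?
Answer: -1836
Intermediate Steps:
j(Y) = -18 (j(Y) = 2*((3*(-3))*1) = 2*(-9*1) = 2*(-9) = -18)
(-59 + 161)*j(F(5)) = (-59 + 161)*(-18) = 102*(-18) = -1836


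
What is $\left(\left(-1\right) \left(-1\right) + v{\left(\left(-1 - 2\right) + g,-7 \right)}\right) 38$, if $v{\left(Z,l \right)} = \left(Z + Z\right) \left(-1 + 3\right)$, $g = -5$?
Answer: $-1178$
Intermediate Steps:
$v{\left(Z,l \right)} = 4 Z$ ($v{\left(Z,l \right)} = 2 Z 2 = 4 Z$)
$\left(\left(-1\right) \left(-1\right) + v{\left(\left(-1 - 2\right) + g,-7 \right)}\right) 38 = \left(\left(-1\right) \left(-1\right) + 4 \left(\left(-1 - 2\right) - 5\right)\right) 38 = \left(1 + 4 \left(-3 - 5\right)\right) 38 = \left(1 + 4 \left(-8\right)\right) 38 = \left(1 - 32\right) 38 = \left(-31\right) 38 = -1178$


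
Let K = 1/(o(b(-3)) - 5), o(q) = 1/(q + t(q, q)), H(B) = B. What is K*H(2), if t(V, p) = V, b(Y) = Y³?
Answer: -108/271 ≈ -0.39852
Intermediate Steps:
o(q) = 1/(2*q) (o(q) = 1/(q + q) = 1/(2*q))
K = -54/271 (K = 1/(1/(2*((-3)³)) - 5) = 1/((½)/(-27) - 5) = 1/((½)*(-1/27) - 5) = 1/(-1/54 - 5) = 1/(-271/54) = -54/271 ≈ -0.19926)
K*H(2) = -54/271*2 = -108/271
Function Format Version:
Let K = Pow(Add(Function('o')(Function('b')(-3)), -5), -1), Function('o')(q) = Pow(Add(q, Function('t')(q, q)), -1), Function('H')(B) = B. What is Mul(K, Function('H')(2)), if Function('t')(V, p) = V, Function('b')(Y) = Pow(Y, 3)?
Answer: Rational(-108, 271) ≈ -0.39852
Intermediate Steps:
Function('o')(q) = Mul(Rational(1, 2), Pow(q, -1)) (Function('o')(q) = Pow(Add(q, q), -1) = Pow(Mul(2, q), -1) = Mul(Rational(1, 2), Pow(q, -1)))
K = Rational(-54, 271) (K = Pow(Add(Mul(Rational(1, 2), Pow(Pow(-3, 3), -1)), -5), -1) = Pow(Add(Mul(Rational(1, 2), Pow(-27, -1)), -5), -1) = Pow(Add(Mul(Rational(1, 2), Rational(-1, 27)), -5), -1) = Pow(Add(Rational(-1, 54), -5), -1) = Pow(Rational(-271, 54), -1) = Rational(-54, 271) ≈ -0.19926)
Mul(K, Function('H')(2)) = Mul(Rational(-54, 271), 2) = Rational(-108, 271)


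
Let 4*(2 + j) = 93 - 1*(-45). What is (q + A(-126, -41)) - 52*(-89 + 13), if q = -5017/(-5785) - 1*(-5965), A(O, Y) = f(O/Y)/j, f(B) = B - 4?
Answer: 2352362578/237185 ≈ 9917.8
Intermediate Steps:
j = 65/2 (j = -2 + (93 - 1*(-45))/4 = -2 + (93 + 45)/4 = -2 + (1/4)*138 = -2 + 69/2 = 65/2 ≈ 32.500)
f(B) = -4 + B
A(O, Y) = -8/65 + 2*O/(65*Y) (A(O, Y) = (-4 + O/Y)/(65/2) = (-4 + O/Y)*(2/65) = -8/65 + 2*O/(65*Y))
q = 34512542/5785 (q = -5017*(-1/5785) + 5965 = 5017/5785 + 5965 = 34512542/5785 ≈ 5965.9)
(q + A(-126, -41)) - 52*(-89 + 13) = (34512542/5785 + (2/65)*(-126 - 4*(-41))/(-41)) - 52*(-89 + 13) = (34512542/5785 + (2/65)*(-1/41)*(-126 + 164)) - 52*(-76) = (34512542/5785 + (2/65)*(-1/41)*38) + 3952 = (34512542/5785 - 76/2665) + 3952 = 1415007458/237185 + 3952 = 2352362578/237185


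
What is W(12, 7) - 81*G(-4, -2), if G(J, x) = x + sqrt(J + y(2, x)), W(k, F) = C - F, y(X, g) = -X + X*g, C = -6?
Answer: 149 - 81*I*sqrt(10) ≈ 149.0 - 256.14*I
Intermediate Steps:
W(k, F) = -6 - F
G(J, x) = x + sqrt(-2 + J + 2*x) (G(J, x) = x + sqrt(J + 2*(-1 + x)) = x + sqrt(J + (-2 + 2*x)) = x + sqrt(-2 + J + 2*x))
W(12, 7) - 81*G(-4, -2) = (-6 - 1*7) - 81*(-2 + sqrt(-2 - 4 + 2*(-2))) = (-6 - 7) - 81*(-2 + sqrt(-2 - 4 - 4)) = -13 - 81*(-2 + sqrt(-10)) = -13 - 81*(-2 + I*sqrt(10)) = -13 + (162 - 81*I*sqrt(10)) = 149 - 81*I*sqrt(10)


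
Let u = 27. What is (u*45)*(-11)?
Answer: -13365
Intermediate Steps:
(u*45)*(-11) = (27*45)*(-11) = 1215*(-11) = -13365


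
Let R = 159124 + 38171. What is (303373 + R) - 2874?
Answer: 497794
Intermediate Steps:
R = 197295
(303373 + R) - 2874 = (303373 + 197295) - 2874 = 500668 - 2874 = 497794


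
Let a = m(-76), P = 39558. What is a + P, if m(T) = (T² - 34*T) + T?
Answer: 47842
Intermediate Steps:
m(T) = T² - 33*T
a = 8284 (a = -76*(-33 - 76) = -76*(-109) = 8284)
a + P = 8284 + 39558 = 47842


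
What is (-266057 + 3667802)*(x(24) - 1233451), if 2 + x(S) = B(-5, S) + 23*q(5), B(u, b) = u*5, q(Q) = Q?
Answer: -4195586418435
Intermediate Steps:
B(u, b) = 5*u
x(S) = 88 (x(S) = -2 + (5*(-5) + 23*5) = -2 + (-25 + 115) = -2 + 90 = 88)
(-266057 + 3667802)*(x(24) - 1233451) = (-266057 + 3667802)*(88 - 1233451) = 3401745*(-1233363) = -4195586418435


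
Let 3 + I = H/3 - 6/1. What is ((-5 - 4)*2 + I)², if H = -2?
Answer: 6889/9 ≈ 765.44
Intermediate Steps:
I = -29/3 (I = -3 + (-2/3 - 6/1) = -3 + (-2*⅓ - 6*1) = -3 + (-⅔ - 6) = -3 - 20/3 = -29/3 ≈ -9.6667)
((-5 - 4)*2 + I)² = ((-5 - 4)*2 - 29/3)² = (-9*2 - 29/3)² = (-18 - 29/3)² = (-83/3)² = 6889/9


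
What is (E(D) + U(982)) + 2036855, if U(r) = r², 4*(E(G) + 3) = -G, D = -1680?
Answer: 3001596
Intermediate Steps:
E(G) = -3 - G/4 (E(G) = -3 + (-G)/4 = -3 - G/4)
(E(D) + U(982)) + 2036855 = ((-3 - ¼*(-1680)) + 982²) + 2036855 = ((-3 + 420) + 964324) + 2036855 = (417 + 964324) + 2036855 = 964741 + 2036855 = 3001596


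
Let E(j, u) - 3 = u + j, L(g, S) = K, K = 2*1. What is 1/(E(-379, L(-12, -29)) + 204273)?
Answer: 1/203899 ≈ 4.9044e-6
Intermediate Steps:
K = 2
L(g, S) = 2
E(j, u) = 3 + j + u (E(j, u) = 3 + (u + j) = 3 + (j + u) = 3 + j + u)
1/(E(-379, L(-12, -29)) + 204273) = 1/((3 - 379 + 2) + 204273) = 1/(-374 + 204273) = 1/203899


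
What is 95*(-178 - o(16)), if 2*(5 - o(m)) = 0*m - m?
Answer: -18145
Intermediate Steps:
o(m) = 5 + m/2 (o(m) = 5 - (0*m - m)/2 = 5 - (0 - m)/2 = 5 - (-1)*m/2 = 5 + m/2)
95*(-178 - o(16)) = 95*(-178 - (5 + (1/2)*16)) = 95*(-178 - (5 + 8)) = 95*(-178 - 1*13) = 95*(-178 - 13) = 95*(-191) = -18145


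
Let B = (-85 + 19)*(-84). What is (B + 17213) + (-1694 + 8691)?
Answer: 29754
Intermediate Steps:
B = 5544 (B = -66*(-84) = 5544)
(B + 17213) + (-1694 + 8691) = (5544 + 17213) + (-1694 + 8691) = 22757 + 6997 = 29754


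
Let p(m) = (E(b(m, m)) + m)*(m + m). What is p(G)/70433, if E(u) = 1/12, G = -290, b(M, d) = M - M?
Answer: 504455/211299 ≈ 2.3874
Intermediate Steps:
b(M, d) = 0
E(u) = 1/12
p(m) = 2*m*(1/12 + m) (p(m) = (1/12 + m)*(m + m) = (1/12 + m)*(2*m) = 2*m*(1/12 + m))
p(G)/70433 = ((1/6)*(-290)*(1 + 12*(-290)))/70433 = ((1/6)*(-290)*(1 - 3480))*(1/70433) = ((1/6)*(-290)*(-3479))*(1/70433) = (504455/3)*(1/70433) = 504455/211299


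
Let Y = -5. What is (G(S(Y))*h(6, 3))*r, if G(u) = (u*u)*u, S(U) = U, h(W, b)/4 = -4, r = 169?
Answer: 338000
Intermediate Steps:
h(W, b) = -16 (h(W, b) = 4*(-4) = -16)
G(u) = u**3 (G(u) = u**2*u = u**3)
(G(S(Y))*h(6, 3))*r = ((-5)**3*(-16))*169 = -125*(-16)*169 = 2000*169 = 338000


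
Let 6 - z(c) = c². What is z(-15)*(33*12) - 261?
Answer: -86985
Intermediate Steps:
z(c) = 6 - c²
z(-15)*(33*12) - 261 = (6 - 1*(-15)²)*(33*12) - 261 = (6 - 1*225)*396 - 261 = (6 - 225)*396 - 261 = -219*396 - 261 = -86724 - 261 = -86985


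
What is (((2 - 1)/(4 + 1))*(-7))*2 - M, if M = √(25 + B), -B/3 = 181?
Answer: -14/5 - I*√518 ≈ -2.8 - 22.76*I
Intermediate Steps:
B = -543 (B = -3*181 = -543)
M = I*√518 (M = √(25 - 543) = √(-518) = I*√518 ≈ 22.76*I)
(((2 - 1)/(4 + 1))*(-7))*2 - M = (((2 - 1)/(4 + 1))*(-7))*2 - I*√518 = ((1/5)*(-7))*2 - I*√518 = ((1*(⅕))*(-7))*2 - I*√518 = ((⅕)*(-7))*2 - I*√518 = -7/5*2 - I*√518 = -14/5 - I*√518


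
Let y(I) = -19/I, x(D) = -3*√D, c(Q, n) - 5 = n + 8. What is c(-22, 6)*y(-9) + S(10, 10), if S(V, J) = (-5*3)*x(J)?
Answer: 361/9 + 45*√10 ≈ 182.41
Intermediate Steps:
c(Q, n) = 13 + n (c(Q, n) = 5 + (n + 8) = 5 + (8 + n) = 13 + n)
S(V, J) = 45*√J (S(V, J) = (-5*3)*(-3*√J) = -(-45)*√J = 45*√J)
c(-22, 6)*y(-9) + S(10, 10) = (13 + 6)*(-19/(-9)) + 45*√10 = 19*(-19*(-⅑)) + 45*√10 = 19*(19/9) + 45*√10 = 361/9 + 45*√10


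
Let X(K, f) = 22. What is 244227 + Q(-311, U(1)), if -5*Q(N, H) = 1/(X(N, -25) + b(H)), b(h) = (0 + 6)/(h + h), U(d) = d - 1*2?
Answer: 23201564/95 ≈ 2.4423e+5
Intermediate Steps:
U(d) = -2 + d (U(d) = d - 2 = -2 + d)
b(h) = 3/h (b(h) = 6/((2*h)) = 6*(1/(2*h)) = 3/h)
Q(N, H) = -1/(5*(22 + 3/H))
244227 + Q(-311, U(1)) = 244227 - (-2 + 1)/(15 + 110*(-2 + 1)) = 244227 - 1*(-1)/(15 + 110*(-1)) = 244227 - 1*(-1)/(15 - 110) = 244227 - 1*(-1)/(-95) = 244227 - 1*(-1)*(-1/95) = 244227 - 1/95 = 23201564/95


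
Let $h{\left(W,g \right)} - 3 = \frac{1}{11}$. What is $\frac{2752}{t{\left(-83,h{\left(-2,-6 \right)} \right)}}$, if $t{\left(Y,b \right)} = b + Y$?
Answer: $- \frac{30272}{879} \approx -34.439$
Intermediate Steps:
$h{\left(W,g \right)} = \frac{34}{11}$ ($h{\left(W,g \right)} = 3 + \frac{1}{11} = \frac{34}{11}$)
$t{\left(Y,b \right)} = Y + b$
$\frac{2752}{t{\left(-83,h{\left(-2,-6 \right)} \right)}} = \frac{2752}{-83 + \frac{34}{11}} = \frac{2752}{- \frac{879}{11}} = 2752 \left(- \frac{11}{879}\right) = - \frac{30272}{879}$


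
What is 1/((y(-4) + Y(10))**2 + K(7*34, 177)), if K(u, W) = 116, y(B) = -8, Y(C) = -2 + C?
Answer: 1/116 ≈ 0.0086207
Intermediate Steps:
1/((y(-4) + Y(10))**2 + K(7*34, 177)) = 1/((-8 + (-2 + 10))**2 + 116) = 1/((-8 + 8)**2 + 116) = 1/(0**2 + 116) = 1/(0 + 116) = 1/116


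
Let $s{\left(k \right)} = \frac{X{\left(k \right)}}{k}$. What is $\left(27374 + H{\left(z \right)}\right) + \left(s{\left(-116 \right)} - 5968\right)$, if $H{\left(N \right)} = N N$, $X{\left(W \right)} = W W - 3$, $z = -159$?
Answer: $\frac{5402239}{116} \approx 46571.0$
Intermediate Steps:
$X{\left(W \right)} = -3 + W^{2}$ ($X{\left(W \right)} = W^{2} - 3 = -3 + W^{2}$)
$H{\left(N \right)} = N^{2}$
$s{\left(k \right)} = \frac{-3 + k^{2}}{k}$
$\left(27374 + H{\left(z \right)}\right) + \left(s{\left(-116 \right)} - 5968\right) = \left(27374 + \left(-159\right)^{2}\right) - \left(6084 - \frac{3}{116}\right) = \left(27374 + 25281\right) - \frac{705741}{116} = 52655 + \left(\left(-116 + \frac{3}{116}\right) - 5968\right) = 52655 - \frac{705741}{116} = \frac{5402239}{116}$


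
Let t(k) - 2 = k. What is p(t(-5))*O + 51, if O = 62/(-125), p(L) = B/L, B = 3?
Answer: 6437/125 ≈ 51.496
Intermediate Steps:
t(k) = 2 + k
p(L) = 3/L
O = -62/125 (O = 62*(-1/125) = -62/125 ≈ -0.49600)
p(t(-5))*O + 51 = (3/(2 - 5))*(-62/125) + 51 = (3/(-3))*(-62/125) + 51 = (3*(-1/3))*(-62/125) + 51 = -1*(-62/125) + 51 = 62/125 + 51 = 6437/125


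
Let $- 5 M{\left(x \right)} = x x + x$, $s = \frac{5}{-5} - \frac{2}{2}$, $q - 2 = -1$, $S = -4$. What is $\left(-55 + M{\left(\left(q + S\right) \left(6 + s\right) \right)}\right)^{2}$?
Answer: $\frac{165649}{25} \approx 6626.0$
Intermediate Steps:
$q = 1$ ($q = 2 - 1 = 1$)
$s = -2$ ($s = 5 \left(- \frac{1}{5}\right) - 1 = -1 - 1 = -2$)
$M{\left(x \right)} = - \frac{x}{5} - \frac{x^{2}}{5}$ ($M{\left(x \right)} = - \frac{x x + x}{5} = - \frac{x^{2} + x}{5} = - \frac{x + x^{2}}{5} = - \frac{x}{5} - \frac{x^{2}}{5}$)
$\left(-55 + M{\left(\left(q + S\right) \left(6 + s\right) \right)}\right)^{2} = \left(-55 - \frac{\left(1 - 4\right) \left(6 - 2\right) \left(1 + \left(1 - 4\right) \left(6 - 2\right)\right)}{5}\right)^{2} = \left(-55 - \frac{\left(-3\right) 4 \left(1 - 12\right)}{5}\right)^{2} = \left(-55 - - \frac{12 \left(1 - 12\right)}{5}\right)^{2} = \left(-55 - \left(- \frac{12}{5}\right) \left(-11\right)\right)^{2} = \left(-55 - \frac{132}{5}\right)^{2} = \left(- \frac{407}{5}\right)^{2} = \frac{165649}{25}$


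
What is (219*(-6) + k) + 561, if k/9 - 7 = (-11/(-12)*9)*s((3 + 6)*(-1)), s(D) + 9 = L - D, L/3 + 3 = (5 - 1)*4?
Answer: 8823/4 ≈ 2205.8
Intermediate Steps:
L = 39 (L = -9 + 3*((5 - 1)*4) = -9 + 3*(4*4) = -9 + 3*16 = -9 + 48 = 39)
s(D) = 30 - D (s(D) = -9 + (39 - D) = 30 - D)
k = 11835/4 (k = 63 + 9*((-11/(-12)*9)*(30 - (3 + 6)*(-1))) = 63 + 9*((-11*(-1/12)*9)*(30 - 9*(-1))) = 63 + 9*(((11/12)*9)*(30 - 1*(-9))) = 63 + 9*(33*(30 + 9)/4) = 63 + 9*((33/4)*39) = 63 + 9*(1287/4) = 63 + 11583/4 = 11835/4 ≈ 2958.8)
(219*(-6) + k) + 561 = (219*(-6) + 11835/4) + 561 = (-1314 + 11835/4) + 561 = 6579/4 + 561 = 8823/4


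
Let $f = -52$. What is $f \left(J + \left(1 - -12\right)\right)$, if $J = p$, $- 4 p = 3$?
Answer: $-637$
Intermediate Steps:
$p = - \frac{3}{4}$ ($p = \left(- \frac{1}{4}\right) 3 = - \frac{3}{4} \approx -0.75$)
$J = - \frac{3}{4} \approx -0.75$
$f \left(J + \left(1 - -12\right)\right) = - 52 \left(- \frac{3}{4} + \left(1 - -12\right)\right) = - 52 \left(- \frac{3}{4} + \left(1 + 12\right)\right) = - 52 \left(- \frac{3}{4} + 13\right) = \left(-52\right) \frac{49}{4} = -637$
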